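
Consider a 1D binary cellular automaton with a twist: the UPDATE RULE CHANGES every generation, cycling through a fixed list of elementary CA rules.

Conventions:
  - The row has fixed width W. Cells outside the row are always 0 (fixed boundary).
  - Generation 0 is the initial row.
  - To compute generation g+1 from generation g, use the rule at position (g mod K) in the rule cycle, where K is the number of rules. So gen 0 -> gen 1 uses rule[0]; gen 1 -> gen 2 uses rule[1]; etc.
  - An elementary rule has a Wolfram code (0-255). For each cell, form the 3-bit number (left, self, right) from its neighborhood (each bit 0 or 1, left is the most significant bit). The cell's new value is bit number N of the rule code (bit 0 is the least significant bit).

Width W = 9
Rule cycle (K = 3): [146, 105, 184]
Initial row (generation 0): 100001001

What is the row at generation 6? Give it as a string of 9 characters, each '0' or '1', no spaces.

Answer: 110100110

Derivation:
Gen 0: 100001001
Gen 1 (rule 146): 010010110
Gen 2 (rule 105): 000001110
Gen 3 (rule 184): 000001101
Gen 4 (rule 146): 000010000
Gen 5 (rule 105): 111000111
Gen 6 (rule 184): 110100110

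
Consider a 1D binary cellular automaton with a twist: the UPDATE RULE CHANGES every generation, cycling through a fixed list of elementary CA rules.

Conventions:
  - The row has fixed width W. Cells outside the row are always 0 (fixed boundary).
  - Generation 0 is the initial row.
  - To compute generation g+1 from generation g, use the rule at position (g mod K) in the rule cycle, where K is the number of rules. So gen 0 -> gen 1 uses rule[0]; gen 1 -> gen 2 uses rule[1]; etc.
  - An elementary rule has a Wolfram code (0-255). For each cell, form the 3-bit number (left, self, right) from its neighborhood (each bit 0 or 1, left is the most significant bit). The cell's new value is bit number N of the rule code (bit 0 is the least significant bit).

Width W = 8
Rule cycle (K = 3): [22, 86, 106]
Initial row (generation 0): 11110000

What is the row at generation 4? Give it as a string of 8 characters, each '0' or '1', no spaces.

Answer: 01000110

Derivation:
Gen 0: 11110000
Gen 1 (rule 22): 00001000
Gen 2 (rule 86): 00011100
Gen 3 (rule 106): 00110100
Gen 4 (rule 22): 01000110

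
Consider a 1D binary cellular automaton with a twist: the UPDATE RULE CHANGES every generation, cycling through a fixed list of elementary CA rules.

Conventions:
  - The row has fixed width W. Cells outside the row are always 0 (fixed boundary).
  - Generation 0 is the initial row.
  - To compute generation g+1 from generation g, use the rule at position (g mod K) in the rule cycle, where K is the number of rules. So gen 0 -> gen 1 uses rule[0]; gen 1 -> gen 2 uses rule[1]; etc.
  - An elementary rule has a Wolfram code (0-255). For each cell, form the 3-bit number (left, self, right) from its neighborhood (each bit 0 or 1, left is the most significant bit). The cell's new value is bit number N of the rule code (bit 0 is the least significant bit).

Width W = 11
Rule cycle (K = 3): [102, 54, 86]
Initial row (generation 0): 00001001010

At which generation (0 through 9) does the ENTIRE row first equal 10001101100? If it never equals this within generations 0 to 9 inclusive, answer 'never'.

Answer: never

Derivation:
Gen 0: 00001001010
Gen 1 (rule 102): 00011011110
Gen 2 (rule 54): 00100100001
Gen 3 (rule 86): 01111110011
Gen 4 (rule 102): 10000010101
Gen 5 (rule 54): 11000111111
Gen 6 (rule 86): 01101000001
Gen 7 (rule 102): 10111000011
Gen 8 (rule 54): 11000100100
Gen 9 (rule 86): 01101111110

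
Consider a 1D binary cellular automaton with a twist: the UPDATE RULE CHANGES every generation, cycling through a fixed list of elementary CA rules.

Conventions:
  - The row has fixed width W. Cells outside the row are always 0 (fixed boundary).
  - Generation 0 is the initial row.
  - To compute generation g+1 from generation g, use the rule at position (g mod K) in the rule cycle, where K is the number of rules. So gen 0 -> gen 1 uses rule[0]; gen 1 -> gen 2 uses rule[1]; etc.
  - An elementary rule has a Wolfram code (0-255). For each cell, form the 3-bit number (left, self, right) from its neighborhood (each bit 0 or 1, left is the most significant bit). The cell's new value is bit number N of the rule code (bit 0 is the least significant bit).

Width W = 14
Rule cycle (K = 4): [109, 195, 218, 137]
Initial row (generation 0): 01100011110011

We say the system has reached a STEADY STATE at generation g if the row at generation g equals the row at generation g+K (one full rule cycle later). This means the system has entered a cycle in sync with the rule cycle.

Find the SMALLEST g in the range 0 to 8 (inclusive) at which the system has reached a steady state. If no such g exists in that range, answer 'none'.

Gen 0: 01100011110011
Gen 1 (rule 109): 01101010010011
Gen 2 (rule 195): 10100000100101
Gen 3 (rule 218): 00010001011000
Gen 4 (rule 137): 11000100010011
Gen 5 (rule 109): 11010101010011
Gen 6 (rule 195): 01000000000101
Gen 7 (rule 218): 10100000001000
Gen 8 (rule 137): 00001111100011
Gen 9 (rule 109): 11101000101011
Gen 10 (rule 195): 01100011000001
Gen 11 (rule 218): 11110111100010
Gen 12 (rule 137): 11100111001000

Answer: none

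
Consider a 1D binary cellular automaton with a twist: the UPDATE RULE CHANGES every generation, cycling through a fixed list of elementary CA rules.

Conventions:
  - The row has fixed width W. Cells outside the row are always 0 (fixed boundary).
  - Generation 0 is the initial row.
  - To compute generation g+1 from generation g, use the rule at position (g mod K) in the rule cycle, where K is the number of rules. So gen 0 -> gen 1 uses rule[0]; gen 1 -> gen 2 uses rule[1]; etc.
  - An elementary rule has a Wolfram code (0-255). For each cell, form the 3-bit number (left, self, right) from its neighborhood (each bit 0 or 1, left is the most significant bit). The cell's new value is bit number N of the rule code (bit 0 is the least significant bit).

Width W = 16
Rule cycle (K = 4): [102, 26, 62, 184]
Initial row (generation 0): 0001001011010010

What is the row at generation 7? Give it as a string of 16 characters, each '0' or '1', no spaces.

Gen 0: 0001001011010010
Gen 1 (rule 102): 0011011101110110
Gen 2 (rule 26): 0110010001000101
Gen 3 (rule 62): 1101111011101111
Gen 4 (rule 184): 1011110111011110
Gen 5 (rule 102): 1100011001100010
Gen 6 (rule 26): 1010110111010101
Gen 7 (rule 62): 1111101100111111

Answer: 1111101100111111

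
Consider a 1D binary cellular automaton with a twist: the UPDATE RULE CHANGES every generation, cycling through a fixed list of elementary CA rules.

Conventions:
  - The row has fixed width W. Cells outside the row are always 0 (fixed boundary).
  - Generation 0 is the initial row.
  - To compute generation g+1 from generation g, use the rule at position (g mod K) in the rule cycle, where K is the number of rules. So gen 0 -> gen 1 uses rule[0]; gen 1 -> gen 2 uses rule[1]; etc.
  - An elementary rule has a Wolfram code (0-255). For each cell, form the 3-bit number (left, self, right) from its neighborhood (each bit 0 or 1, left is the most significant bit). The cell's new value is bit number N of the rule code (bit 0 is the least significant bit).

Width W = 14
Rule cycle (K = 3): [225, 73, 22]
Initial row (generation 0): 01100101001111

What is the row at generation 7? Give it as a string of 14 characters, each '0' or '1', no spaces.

Gen 0: 01100101001111
Gen 1 (rule 225): 00100010000111
Gen 2 (rule 73): 10001000110101
Gen 3 (rule 22): 11011101000101
Gen 4 (rule 225): 01101110010010
Gen 5 (rule 73): 01101010000000
Gen 6 (rule 22): 10001011000000
Gen 7 (rule 225): 00100101011111

Answer: 00100101011111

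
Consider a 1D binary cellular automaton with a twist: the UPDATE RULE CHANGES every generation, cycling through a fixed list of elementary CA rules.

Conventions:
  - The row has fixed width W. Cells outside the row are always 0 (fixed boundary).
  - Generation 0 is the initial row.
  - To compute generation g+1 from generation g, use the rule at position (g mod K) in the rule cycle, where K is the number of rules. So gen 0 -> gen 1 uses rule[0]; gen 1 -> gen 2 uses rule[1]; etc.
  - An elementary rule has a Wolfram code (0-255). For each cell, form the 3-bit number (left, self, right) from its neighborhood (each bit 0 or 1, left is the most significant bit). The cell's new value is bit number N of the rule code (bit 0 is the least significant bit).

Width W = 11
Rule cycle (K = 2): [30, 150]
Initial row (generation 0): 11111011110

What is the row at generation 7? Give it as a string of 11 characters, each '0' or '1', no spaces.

Gen 0: 11111011110
Gen 1 (rule 30): 10000010001
Gen 2 (rule 150): 11000111011
Gen 3 (rule 30): 10101100010
Gen 4 (rule 150): 10100010111
Gen 5 (rule 30): 10110110100
Gen 6 (rule 150): 10000000110
Gen 7 (rule 30): 11000001101

Answer: 11000001101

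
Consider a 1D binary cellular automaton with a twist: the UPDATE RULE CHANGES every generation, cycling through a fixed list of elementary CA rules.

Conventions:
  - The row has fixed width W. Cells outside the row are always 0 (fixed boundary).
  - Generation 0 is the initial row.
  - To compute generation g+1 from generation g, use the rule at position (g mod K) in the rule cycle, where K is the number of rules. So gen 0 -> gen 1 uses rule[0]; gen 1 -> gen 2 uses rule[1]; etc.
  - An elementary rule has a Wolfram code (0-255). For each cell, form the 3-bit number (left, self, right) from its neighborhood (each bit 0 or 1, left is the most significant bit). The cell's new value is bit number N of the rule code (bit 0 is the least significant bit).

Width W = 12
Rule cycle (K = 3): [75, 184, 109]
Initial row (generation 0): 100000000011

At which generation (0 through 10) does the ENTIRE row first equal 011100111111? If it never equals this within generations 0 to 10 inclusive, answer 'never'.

Gen 0: 100000000011
Gen 1 (rule 75): 001111111111
Gen 2 (rule 184): 001111111110
Gen 3 (rule 109): 101000000010
Gen 4 (rule 75): 000011111100
Gen 5 (rule 184): 000011111010
Gen 6 (rule 109): 111010001110
Gen 7 (rule 75): 101000111010
Gen 8 (rule 184): 010100110101
Gen 9 (rule 109): 011100111111
Gen 10 (rule 75): 110101100001

Answer: 9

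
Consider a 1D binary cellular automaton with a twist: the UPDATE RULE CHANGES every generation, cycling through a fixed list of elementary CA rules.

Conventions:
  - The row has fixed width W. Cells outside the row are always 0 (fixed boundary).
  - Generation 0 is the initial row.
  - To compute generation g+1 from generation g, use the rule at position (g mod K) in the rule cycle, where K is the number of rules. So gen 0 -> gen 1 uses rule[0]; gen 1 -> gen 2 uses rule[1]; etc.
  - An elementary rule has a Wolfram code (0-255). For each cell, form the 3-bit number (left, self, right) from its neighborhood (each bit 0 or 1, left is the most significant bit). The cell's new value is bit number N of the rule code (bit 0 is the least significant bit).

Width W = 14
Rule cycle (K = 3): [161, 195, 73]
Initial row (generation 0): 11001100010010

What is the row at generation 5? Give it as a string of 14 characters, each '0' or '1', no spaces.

Answer: 11011011111001

Derivation:
Gen 0: 11001100010010
Gen 1 (rule 161): 00000001000000
Gen 2 (rule 195): 11111110011111
Gen 3 (rule 73): 10000010010001
Gen 4 (rule 161): 00111000000100
Gen 5 (rule 195): 11011011111001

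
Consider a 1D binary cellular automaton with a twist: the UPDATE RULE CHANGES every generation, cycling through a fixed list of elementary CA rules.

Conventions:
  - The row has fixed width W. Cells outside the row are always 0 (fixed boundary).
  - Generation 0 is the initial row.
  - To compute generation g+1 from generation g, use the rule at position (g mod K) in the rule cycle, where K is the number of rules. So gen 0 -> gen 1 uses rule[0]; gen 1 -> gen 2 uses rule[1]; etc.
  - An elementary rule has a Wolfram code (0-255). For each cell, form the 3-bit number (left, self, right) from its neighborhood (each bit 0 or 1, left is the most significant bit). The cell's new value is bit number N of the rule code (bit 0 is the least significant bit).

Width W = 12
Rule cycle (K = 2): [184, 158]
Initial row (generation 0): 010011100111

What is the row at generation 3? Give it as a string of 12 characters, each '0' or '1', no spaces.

Gen 0: 010011100111
Gen 1 (rule 184): 001011010110
Gen 2 (rule 158): 011010010101
Gen 3 (rule 184): 010101001010

Answer: 010101001010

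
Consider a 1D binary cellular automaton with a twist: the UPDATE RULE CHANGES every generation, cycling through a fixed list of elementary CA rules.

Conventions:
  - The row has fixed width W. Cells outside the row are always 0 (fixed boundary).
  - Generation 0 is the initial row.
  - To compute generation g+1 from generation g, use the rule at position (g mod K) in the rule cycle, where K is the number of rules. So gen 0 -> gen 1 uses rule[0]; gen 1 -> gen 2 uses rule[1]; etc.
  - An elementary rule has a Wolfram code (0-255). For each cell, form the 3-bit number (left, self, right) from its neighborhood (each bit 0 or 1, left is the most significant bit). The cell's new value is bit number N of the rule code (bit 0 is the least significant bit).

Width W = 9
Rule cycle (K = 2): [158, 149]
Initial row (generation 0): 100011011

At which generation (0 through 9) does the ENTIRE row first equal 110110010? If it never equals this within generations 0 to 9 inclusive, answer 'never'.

Answer: 1

Derivation:
Gen 0: 100011011
Gen 1 (rule 158): 110110010
Gen 2 (rule 149): 000001011
Gen 3 (rule 158): 000011010
Gen 4 (rule 149): 111000011
Gen 5 (rule 158): 110100110
Gen 6 (rule 149): 000110001
Gen 7 (rule 158): 001101011
Gen 8 (rule 149): 100001000
Gen 9 (rule 158): 110011100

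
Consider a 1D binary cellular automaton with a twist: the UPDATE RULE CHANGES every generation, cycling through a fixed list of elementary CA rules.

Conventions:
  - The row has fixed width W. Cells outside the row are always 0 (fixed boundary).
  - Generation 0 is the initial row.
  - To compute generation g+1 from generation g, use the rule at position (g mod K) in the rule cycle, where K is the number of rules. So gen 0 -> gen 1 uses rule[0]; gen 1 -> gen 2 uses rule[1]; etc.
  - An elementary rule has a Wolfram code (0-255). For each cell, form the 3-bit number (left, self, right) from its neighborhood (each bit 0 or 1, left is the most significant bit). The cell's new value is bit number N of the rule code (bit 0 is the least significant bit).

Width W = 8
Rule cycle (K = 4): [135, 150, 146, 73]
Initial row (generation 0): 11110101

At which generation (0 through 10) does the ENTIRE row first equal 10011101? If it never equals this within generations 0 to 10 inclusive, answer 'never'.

Answer: 2

Derivation:
Gen 0: 11110101
Gen 1 (rule 135): 01100101
Gen 2 (rule 150): 10011101
Gen 3 (rule 146): 01101000
Gen 4 (rule 73): 01100011
Gen 5 (rule 135): 10001100
Gen 6 (rule 150): 11010010
Gen 7 (rule 146): 00001101
Gen 8 (rule 73): 11101100
Gen 9 (rule 135): 01000001
Gen 10 (rule 150): 11100011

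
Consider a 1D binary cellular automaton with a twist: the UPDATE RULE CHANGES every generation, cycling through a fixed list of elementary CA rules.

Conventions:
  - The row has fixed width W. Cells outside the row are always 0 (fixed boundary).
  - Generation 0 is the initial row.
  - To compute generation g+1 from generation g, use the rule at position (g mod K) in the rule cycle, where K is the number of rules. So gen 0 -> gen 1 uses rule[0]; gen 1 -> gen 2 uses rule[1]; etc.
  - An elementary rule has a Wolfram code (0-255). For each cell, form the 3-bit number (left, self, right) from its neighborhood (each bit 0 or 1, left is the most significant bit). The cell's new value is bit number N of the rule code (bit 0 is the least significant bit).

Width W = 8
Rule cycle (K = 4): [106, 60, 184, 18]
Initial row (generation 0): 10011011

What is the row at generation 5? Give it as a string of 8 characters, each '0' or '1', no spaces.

Answer: 01010000

Derivation:
Gen 0: 10011011
Gen 1 (rule 106): 00111111
Gen 2 (rule 60): 00100000
Gen 3 (rule 184): 00010000
Gen 4 (rule 18): 00101000
Gen 5 (rule 106): 01010000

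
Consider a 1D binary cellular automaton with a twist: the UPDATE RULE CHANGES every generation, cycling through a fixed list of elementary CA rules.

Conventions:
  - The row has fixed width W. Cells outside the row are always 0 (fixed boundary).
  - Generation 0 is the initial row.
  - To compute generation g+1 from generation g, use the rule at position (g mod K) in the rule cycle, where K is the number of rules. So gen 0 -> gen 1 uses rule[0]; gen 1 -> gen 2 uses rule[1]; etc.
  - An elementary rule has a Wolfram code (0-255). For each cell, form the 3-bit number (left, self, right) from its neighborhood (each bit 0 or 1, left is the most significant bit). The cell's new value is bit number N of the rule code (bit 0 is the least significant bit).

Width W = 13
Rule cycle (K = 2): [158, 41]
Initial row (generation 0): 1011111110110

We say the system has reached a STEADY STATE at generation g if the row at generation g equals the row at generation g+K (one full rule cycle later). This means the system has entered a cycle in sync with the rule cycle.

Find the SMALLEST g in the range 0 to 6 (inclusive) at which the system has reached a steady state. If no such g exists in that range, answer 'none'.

Gen 0: 1011111110110
Gen 1 (rule 158): 1011111100101
Gen 2 (rule 41): 0110000000010
Gen 3 (rule 158): 1101000000111
Gen 4 (rule 41): 1010011110100
Gen 5 (rule 158): 1011111100110
Gen 6 (rule 41): 0110000000100
Gen 7 (rule 158): 1101000001110
Gen 8 (rule 41): 1010011101000

Answer: none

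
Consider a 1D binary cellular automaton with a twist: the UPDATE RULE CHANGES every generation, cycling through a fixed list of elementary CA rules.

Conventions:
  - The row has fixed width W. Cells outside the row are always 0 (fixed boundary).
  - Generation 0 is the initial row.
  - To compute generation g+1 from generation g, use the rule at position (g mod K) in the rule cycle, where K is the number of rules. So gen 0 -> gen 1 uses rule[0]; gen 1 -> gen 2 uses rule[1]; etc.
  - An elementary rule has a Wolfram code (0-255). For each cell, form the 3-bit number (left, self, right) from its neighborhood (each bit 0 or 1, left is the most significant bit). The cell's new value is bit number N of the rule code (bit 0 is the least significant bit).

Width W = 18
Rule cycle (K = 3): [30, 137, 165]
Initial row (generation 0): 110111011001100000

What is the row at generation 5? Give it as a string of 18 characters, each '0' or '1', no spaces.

Gen 0: 110111011001100000
Gen 1 (rule 30): 100100010111010000
Gen 2 (rule 137): 000001000110000111
Gen 3 (rule 165): 111101010000110010
Gen 4 (rule 30): 100001011001101111
Gen 5 (rule 137): 001100010001001110

Answer: 001100010001001110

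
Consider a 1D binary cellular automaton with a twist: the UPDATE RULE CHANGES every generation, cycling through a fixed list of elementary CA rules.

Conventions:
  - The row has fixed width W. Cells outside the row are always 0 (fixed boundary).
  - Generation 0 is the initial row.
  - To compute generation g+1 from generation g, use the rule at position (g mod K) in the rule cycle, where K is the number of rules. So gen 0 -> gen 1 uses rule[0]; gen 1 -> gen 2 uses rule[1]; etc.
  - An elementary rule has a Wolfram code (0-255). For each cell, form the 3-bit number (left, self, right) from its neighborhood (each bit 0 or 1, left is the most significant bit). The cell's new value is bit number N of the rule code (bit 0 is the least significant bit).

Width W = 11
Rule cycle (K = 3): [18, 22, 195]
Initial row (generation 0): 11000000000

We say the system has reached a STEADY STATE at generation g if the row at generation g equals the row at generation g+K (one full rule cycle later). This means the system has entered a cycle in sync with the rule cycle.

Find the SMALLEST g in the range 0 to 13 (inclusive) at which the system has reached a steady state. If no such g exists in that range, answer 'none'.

Answer: 4

Derivation:
Gen 0: 11000000000
Gen 1 (rule 18): 00100000000
Gen 2 (rule 22): 01110000000
Gen 3 (rule 195): 10110111111
Gen 4 (rule 18): 00000000000
Gen 5 (rule 22): 00000000000
Gen 6 (rule 195): 11111111111
Gen 7 (rule 18): 00000000000
Gen 8 (rule 22): 00000000000
Gen 9 (rule 195): 11111111111
Gen 10 (rule 18): 00000000000
Gen 11 (rule 22): 00000000000
Gen 12 (rule 195): 11111111111
Gen 13 (rule 18): 00000000000
Gen 14 (rule 22): 00000000000
Gen 15 (rule 195): 11111111111
Gen 16 (rule 18): 00000000000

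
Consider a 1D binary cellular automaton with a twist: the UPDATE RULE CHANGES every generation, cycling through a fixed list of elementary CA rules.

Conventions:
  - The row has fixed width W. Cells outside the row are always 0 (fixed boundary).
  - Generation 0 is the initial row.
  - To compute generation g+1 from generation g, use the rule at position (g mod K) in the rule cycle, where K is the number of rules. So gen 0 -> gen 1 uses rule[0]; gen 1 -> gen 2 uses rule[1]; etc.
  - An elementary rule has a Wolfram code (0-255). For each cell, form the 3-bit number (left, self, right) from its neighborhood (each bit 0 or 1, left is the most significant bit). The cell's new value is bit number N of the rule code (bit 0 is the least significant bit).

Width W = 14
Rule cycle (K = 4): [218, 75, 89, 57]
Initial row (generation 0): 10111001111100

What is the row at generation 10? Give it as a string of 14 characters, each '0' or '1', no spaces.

Answer: 11000001010011

Derivation:
Gen 0: 10111001111100
Gen 1 (rule 218): 00111111111110
Gen 2 (rule 75): 11100000000010
Gen 3 (rule 89): 10111111111001
Gen 4 (rule 57): 01100000000100
Gen 5 (rule 218): 11110000001010
Gen 6 (rule 75): 10010111110000
Gen 7 (rule 89): 01000100011111
Gen 8 (rule 57): 00110011010000
Gen 9 (rule 218): 01111111001000
Gen 10 (rule 75): 11000001010011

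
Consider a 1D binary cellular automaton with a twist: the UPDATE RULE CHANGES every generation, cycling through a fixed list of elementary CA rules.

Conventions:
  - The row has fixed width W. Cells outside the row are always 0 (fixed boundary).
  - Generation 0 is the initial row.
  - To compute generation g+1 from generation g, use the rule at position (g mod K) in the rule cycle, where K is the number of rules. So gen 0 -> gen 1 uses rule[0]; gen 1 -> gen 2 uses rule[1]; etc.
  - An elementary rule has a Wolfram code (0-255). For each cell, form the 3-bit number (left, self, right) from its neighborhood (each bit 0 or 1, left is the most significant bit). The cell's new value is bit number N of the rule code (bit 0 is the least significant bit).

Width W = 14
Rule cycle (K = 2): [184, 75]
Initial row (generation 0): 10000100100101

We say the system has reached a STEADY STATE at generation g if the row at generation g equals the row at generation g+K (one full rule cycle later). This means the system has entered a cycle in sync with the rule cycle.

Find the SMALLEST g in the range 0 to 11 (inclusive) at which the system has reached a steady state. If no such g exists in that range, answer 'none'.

Answer: none

Derivation:
Gen 0: 10000100100101
Gen 1 (rule 184): 01000010010010
Gen 2 (rule 75): 10011100100100
Gen 3 (rule 184): 01011010010010
Gen 4 (rule 75): 10011000100100
Gen 5 (rule 184): 01010100010010
Gen 6 (rule 75): 10000001100100
Gen 7 (rule 184): 01000001010010
Gen 8 (rule 75): 10011110000100
Gen 9 (rule 184): 01011101000010
Gen 10 (rule 75): 10010100011100
Gen 11 (rule 184): 01001010011010
Gen 12 (rule 75): 10010000111000
Gen 13 (rule 184): 01001000110100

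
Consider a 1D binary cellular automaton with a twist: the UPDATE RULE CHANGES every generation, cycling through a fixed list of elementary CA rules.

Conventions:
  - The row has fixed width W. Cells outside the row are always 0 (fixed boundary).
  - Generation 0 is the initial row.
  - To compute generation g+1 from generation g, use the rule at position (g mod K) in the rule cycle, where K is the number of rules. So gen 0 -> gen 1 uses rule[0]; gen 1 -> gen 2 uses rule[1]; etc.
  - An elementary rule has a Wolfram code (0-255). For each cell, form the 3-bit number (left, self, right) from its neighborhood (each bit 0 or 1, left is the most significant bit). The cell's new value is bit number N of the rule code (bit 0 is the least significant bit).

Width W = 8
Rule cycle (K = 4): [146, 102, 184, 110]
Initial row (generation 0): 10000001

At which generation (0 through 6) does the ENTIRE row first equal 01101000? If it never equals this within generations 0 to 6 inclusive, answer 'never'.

Gen 0: 10000001
Gen 1 (rule 146): 01000010
Gen 2 (rule 102): 11000110
Gen 3 (rule 184): 10100101
Gen 4 (rule 110): 11101111
Gen 5 (rule 146): 01000110
Gen 6 (rule 102): 11001010

Answer: never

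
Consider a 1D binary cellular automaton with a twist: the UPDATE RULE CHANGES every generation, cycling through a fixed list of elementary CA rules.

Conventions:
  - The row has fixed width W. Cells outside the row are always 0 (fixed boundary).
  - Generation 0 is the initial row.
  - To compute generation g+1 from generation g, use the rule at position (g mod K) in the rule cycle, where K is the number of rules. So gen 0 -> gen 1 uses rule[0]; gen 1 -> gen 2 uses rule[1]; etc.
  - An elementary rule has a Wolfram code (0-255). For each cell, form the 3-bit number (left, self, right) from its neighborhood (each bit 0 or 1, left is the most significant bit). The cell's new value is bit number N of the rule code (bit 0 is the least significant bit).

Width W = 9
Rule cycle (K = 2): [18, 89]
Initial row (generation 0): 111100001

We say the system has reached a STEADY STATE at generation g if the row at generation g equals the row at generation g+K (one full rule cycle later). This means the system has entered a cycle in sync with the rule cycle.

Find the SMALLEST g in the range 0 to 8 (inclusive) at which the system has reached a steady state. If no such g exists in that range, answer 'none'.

Answer: 5

Derivation:
Gen 0: 111100001
Gen 1 (rule 18): 000010010
Gen 2 (rule 89): 111001001
Gen 3 (rule 18): 000110110
Gen 4 (rule 89): 110110111
Gen 5 (rule 18): 000000000
Gen 6 (rule 89): 111111111
Gen 7 (rule 18): 000000000
Gen 8 (rule 89): 111111111
Gen 9 (rule 18): 000000000
Gen 10 (rule 89): 111111111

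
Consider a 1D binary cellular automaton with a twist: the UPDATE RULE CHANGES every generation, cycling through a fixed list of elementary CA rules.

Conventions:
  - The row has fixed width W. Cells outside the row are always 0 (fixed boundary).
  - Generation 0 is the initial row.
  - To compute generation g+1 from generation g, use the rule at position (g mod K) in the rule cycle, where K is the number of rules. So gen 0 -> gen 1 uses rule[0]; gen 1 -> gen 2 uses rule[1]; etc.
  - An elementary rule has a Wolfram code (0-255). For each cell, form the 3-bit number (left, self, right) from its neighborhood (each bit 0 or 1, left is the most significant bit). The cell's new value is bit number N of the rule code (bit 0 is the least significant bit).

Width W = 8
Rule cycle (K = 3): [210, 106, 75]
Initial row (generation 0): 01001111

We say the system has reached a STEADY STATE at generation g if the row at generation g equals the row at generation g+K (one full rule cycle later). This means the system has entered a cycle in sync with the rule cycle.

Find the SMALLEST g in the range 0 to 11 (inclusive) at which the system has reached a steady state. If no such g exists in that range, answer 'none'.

Gen 0: 01001111
Gen 1 (rule 210): 10110111
Gen 2 (rule 106): 01111101
Gen 3 (rule 75): 11000100
Gen 4 (rule 210): 01101010
Gen 5 (rule 106): 11110100
Gen 6 (rule 75): 10010001
Gen 7 (rule 210): 01101010
Gen 8 (rule 106): 11110100
Gen 9 (rule 75): 10010001
Gen 10 (rule 210): 01101010
Gen 11 (rule 106): 11110100
Gen 12 (rule 75): 10010001
Gen 13 (rule 210): 01101010
Gen 14 (rule 106): 11110100

Answer: 4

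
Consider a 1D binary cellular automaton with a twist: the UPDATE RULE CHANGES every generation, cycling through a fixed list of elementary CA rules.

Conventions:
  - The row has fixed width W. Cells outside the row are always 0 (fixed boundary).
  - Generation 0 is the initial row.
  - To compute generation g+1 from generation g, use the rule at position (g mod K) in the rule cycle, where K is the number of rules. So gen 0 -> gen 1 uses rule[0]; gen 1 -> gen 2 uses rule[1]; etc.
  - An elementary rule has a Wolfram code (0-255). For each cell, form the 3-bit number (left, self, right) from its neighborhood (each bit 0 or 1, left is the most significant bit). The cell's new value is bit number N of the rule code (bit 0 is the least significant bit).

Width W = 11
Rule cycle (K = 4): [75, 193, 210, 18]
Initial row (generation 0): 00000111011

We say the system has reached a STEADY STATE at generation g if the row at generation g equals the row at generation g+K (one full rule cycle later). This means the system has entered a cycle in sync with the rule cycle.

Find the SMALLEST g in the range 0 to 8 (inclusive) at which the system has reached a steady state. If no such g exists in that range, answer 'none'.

Answer: 5

Derivation:
Gen 0: 00000111011
Gen 1 (rule 75): 11111101011
Gen 2 (rule 193): 01111100001
Gen 3 (rule 210): 10111110010
Gen 4 (rule 18): 00000001101
Gen 5 (rule 75): 11111111100
Gen 6 (rule 193): 01111111101
Gen 7 (rule 210): 10111111100
Gen 8 (rule 18): 00000000010
Gen 9 (rule 75): 11111111100
Gen 10 (rule 193): 01111111101
Gen 11 (rule 210): 10111111100
Gen 12 (rule 18): 00000000010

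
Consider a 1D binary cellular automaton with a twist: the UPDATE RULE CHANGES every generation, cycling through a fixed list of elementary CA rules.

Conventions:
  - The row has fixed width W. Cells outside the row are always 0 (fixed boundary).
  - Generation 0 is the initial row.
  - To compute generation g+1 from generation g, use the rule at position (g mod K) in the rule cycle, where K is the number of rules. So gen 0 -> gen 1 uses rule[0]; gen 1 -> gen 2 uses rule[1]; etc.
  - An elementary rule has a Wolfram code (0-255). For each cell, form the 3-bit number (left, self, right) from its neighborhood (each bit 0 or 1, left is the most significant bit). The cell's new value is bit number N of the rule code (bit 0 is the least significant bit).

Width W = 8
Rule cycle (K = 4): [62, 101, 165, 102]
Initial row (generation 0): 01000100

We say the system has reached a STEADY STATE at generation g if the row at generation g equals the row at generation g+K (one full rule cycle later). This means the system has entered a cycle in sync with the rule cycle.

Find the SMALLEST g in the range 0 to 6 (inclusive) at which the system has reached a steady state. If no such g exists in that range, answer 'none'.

Answer: none

Derivation:
Gen 0: 01000100
Gen 1 (rule 62): 11101110
Gen 2 (rule 101): 00110010
Gen 3 (rule 165): 10000010
Gen 4 (rule 102): 10000110
Gen 5 (rule 62): 11001101
Gen 6 (rule 101): 01000111
Gen 7 (rule 165): 01010010
Gen 8 (rule 102): 11110110
Gen 9 (rule 62): 10001101
Gen 10 (rule 101): 10100111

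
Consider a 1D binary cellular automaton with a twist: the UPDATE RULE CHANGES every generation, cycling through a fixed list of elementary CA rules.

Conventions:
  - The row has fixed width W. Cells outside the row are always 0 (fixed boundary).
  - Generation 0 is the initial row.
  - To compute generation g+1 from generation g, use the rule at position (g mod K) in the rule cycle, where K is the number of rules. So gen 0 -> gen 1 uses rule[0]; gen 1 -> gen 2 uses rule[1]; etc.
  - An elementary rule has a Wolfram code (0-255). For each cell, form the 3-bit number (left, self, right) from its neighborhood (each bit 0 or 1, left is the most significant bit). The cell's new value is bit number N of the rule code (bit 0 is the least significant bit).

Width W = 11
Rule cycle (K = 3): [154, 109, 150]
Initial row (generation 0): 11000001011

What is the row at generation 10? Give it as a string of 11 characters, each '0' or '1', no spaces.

Gen 0: 11000001011
Gen 1 (rule 154): 10100010010
Gen 2 (rule 109): 11101010010
Gen 3 (rule 150): 01001011111
Gen 4 (rule 154): 10110011110
Gen 5 (rule 109): 11110010010
Gen 6 (rule 150): 01101111111
Gen 7 (rule 154): 11001111110
Gen 8 (rule 109): 11001000010
Gen 9 (rule 150): 00111100111
Gen 10 (rule 154): 01111011110

Answer: 01111011110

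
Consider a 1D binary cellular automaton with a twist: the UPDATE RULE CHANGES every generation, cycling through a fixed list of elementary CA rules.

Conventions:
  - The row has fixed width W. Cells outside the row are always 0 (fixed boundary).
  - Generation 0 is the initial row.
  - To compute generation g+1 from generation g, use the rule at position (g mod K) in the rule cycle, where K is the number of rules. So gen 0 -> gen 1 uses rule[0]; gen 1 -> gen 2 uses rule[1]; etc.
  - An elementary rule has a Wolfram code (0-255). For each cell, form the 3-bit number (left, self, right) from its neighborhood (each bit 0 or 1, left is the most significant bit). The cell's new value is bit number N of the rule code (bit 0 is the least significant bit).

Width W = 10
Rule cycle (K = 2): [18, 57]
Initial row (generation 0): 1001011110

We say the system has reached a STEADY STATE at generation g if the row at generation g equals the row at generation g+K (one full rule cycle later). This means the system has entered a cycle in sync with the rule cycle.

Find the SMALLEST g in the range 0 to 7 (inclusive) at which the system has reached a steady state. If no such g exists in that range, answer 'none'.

Gen 0: 1001011110
Gen 1 (rule 18): 0110000001
Gen 2 (rule 57): 0101111100
Gen 3 (rule 18): 1000000010
Gen 4 (rule 57): 0111111001
Gen 5 (rule 18): 1000000110
Gen 6 (rule 57): 0111110101
Gen 7 (rule 18): 1000000000
Gen 8 (rule 57): 0111111111
Gen 9 (rule 18): 1000000000

Answer: 7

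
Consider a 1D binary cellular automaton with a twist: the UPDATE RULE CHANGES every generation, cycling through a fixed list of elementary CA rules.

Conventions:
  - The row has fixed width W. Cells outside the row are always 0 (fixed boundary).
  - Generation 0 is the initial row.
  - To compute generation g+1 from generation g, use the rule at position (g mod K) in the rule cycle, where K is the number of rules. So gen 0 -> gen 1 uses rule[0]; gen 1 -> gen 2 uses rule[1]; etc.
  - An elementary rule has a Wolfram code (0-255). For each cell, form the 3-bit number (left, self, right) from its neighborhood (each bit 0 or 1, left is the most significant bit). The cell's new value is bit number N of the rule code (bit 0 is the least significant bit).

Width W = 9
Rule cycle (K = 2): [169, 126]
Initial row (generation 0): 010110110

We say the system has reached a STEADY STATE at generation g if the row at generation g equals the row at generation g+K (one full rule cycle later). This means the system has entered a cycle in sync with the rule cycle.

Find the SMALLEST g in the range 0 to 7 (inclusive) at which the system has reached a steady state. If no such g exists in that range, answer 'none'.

Gen 0: 010110110
Gen 1 (rule 169): 001101100
Gen 2 (rule 126): 011111110
Gen 3 (rule 169): 011111100
Gen 4 (rule 126): 110000110
Gen 5 (rule 169): 100110100
Gen 6 (rule 126): 111111110
Gen 7 (rule 169): 111111100
Gen 8 (rule 126): 100000110
Gen 9 (rule 169): 001110100

Answer: none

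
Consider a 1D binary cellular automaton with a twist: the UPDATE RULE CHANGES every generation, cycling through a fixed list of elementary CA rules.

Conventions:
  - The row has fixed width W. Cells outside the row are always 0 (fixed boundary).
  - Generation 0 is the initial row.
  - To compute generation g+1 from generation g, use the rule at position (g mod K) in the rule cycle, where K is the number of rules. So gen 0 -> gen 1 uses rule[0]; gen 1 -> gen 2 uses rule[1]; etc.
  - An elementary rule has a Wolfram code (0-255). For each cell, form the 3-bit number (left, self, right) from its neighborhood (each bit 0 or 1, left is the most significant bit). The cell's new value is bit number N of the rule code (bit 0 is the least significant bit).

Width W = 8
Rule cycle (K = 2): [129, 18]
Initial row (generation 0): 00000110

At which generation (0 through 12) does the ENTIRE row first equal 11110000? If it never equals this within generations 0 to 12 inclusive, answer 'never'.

Gen 0: 00000110
Gen 1 (rule 129): 11110000
Gen 2 (rule 18): 00001000
Gen 3 (rule 129): 11100011
Gen 4 (rule 18): 00010100
Gen 5 (rule 129): 11000001
Gen 6 (rule 18): 00100010
Gen 7 (rule 129): 10001000
Gen 8 (rule 18): 01010100
Gen 9 (rule 129): 00000001
Gen 10 (rule 18): 00000010
Gen 11 (rule 129): 11111000
Gen 12 (rule 18): 00000100

Answer: 1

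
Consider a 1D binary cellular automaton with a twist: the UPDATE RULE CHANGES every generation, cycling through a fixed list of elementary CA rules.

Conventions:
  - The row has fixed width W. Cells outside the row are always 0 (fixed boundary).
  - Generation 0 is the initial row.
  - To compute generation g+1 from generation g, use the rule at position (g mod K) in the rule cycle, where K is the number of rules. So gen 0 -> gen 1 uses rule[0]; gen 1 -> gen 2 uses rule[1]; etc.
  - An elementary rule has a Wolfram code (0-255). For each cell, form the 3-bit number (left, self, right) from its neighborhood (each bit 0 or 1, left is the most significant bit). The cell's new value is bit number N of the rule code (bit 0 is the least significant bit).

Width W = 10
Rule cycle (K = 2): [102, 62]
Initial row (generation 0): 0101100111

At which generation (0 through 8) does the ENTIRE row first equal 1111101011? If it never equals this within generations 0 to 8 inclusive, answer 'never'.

Gen 0: 0101100111
Gen 1 (rule 102): 1110101001
Gen 2 (rule 62): 1001111111
Gen 3 (rule 102): 1010000001
Gen 4 (rule 62): 1111000011
Gen 5 (rule 102): 0001000101
Gen 6 (rule 62): 0011101111
Gen 7 (rule 102): 0100110001
Gen 8 (rule 62): 1111101011

Answer: 8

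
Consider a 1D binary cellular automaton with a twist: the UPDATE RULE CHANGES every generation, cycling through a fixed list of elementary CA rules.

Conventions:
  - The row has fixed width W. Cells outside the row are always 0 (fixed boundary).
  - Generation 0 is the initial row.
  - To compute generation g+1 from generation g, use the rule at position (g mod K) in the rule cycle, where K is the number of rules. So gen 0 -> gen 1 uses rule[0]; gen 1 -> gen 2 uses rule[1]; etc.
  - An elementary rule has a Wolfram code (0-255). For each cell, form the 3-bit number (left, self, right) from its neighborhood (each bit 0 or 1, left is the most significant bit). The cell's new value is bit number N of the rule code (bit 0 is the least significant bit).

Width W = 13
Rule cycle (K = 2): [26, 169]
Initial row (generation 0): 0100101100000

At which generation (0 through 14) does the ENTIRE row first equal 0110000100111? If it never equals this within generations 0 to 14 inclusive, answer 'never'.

Gen 0: 0100101100000
Gen 1 (rule 26): 1011001010000
Gen 2 (rule 169): 0110000100111
Gen 3 (rule 26): 1101001011100
Gen 4 (rule 169): 1010000111001
Gen 5 (rule 26): 0001001100110
Gen 6 (rule 169): 1100001000100
Gen 7 (rule 26): 1010010101010
Gen 8 (rule 169): 0100001010100
Gen 9 (rule 26): 1010010000010
Gen 10 (rule 169): 0100000111000
Gen 11 (rule 26): 1010001100100
Gen 12 (rule 169): 0100101000001
Gen 13 (rule 26): 1011000100010
Gen 14 (rule 169): 0110010001000

Answer: 2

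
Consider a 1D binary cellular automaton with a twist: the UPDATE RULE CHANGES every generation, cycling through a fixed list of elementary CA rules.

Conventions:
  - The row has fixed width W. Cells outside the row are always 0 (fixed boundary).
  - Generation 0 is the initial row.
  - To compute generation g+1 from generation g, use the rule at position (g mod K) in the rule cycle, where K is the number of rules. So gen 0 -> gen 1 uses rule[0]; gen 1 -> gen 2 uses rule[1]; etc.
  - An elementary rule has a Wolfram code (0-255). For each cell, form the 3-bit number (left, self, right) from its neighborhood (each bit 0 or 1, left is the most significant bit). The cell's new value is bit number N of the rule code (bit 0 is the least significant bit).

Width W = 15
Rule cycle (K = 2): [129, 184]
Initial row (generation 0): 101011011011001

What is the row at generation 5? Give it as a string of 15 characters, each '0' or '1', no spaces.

Gen 0: 101011011011001
Gen 1 (rule 129): 000000000000000
Gen 2 (rule 184): 000000000000000
Gen 3 (rule 129): 111111111111111
Gen 4 (rule 184): 111111111111110
Gen 5 (rule 129): 011111111111100

Answer: 011111111111100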